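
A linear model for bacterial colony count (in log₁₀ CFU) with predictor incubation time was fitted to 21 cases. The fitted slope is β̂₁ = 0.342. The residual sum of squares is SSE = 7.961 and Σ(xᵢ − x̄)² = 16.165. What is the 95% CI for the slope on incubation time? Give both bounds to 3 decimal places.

(0.005, 0.679)

MSE = SSE/(n − 2) = 7.961/19 = 0.419.
SE(β̂₁) = √(MSE/Sₓₓ) = √(0.419/16.165) = 0.160998.
df = n − 2 = 19.
t* = t_{0.025, 19} = 2.093024.
Margin = t* × SE = 2.093024 × 0.160998 = 0.33697.
CI: 0.342 ± 0.33697 → (0.005, 0.679).
With 95% confidence, each one-unit increase in incubation time is associated with a change of between 0.005 and 0.679 log₁₀ CFU in bacterial colony count.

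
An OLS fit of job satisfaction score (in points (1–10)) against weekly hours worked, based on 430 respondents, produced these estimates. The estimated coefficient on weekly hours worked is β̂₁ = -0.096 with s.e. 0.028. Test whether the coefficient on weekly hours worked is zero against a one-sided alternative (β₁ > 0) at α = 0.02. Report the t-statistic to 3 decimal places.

H₀: β₁ = 0 vs H₁: β₁ > 0.
t = (β̂₁ − β₁⁰)/SE = -0.096 / 0.028 = -3.429.
df = n − 2 = 430 − 2 = 428.
One-sided p ≈ 0.9997, which is ≥ 0.02, so fail to reject H₀.
The data do not give significant evidence that the true slope on weekly hours worked is positive.

t = -3.429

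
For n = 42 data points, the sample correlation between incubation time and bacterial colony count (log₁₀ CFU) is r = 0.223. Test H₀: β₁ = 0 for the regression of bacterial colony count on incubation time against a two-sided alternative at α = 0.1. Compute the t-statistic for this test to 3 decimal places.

t = 1.447

t = r·√(n − 2)/√(1 − r²) = 0.223·√40/√0.950271 = 1.447.
df = n − 2 = 40.
Two-sided p ≈ 0.1557, which is ≥ 0.1, so fail to reject H₀.
The data do not give significant evidence of a linear association between incubation time and bacterial colony count.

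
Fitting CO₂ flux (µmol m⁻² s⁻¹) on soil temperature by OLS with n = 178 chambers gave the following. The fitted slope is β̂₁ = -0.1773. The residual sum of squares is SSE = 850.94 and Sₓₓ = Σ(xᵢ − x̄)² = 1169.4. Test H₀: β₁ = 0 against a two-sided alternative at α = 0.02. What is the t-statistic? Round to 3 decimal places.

MSE = SSE/(n − 2) = 850.94/176 = 4.83489.
SE(β̂₁) = √(MSE/Sₓₓ) = √(4.83489/1169.4) = 0.0643001.
t = -0.1773 / 0.0643001 = -2.757.
df = n − 2 = 176.
Two-sided p ≈ 0.0064, which is < 0.02, so reject H₀.
There is evidence that soil temperature is associated with CO₂ flux.

t = -2.757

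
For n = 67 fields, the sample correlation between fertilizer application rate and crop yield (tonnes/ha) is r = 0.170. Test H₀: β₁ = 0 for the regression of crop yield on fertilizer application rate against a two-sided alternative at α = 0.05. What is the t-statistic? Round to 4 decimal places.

t = 1.3908

t = r·√(n − 2)/√(1 − r²) = 0.170·√65/√0.9711 = 1.3908.
df = n − 2 = 65.
Two-sided p ≈ 0.1690, which is ≥ 0.05, so fail to reject H₀.
The data do not give significant evidence of a linear association between fertilizer application rate and crop yield.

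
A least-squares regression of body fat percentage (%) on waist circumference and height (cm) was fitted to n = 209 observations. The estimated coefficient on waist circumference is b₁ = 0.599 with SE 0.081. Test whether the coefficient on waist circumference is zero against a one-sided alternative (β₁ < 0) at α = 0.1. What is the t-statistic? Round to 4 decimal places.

t = 7.3951

H₀: β₁ = 0 vs H₁: β₁ < 0.
t = (b₁ − β₁⁰)/SE = 0.599 / 0.081 = 7.3951.
df = n − k − 1 = 209 − 2 − 1 = 206.
One-sided p ≈ 1.0000, which is ≥ 0.1, so fail to reject H₀.
The data do not give significant evidence that the true slope on waist circumference is negative, holding the other predictors fixed.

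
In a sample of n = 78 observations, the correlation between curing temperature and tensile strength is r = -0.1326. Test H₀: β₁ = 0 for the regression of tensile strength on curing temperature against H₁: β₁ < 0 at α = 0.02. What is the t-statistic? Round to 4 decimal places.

t = r·√(n − 2)/√(1 − r²) = -0.1326·√76/√0.982417 = -1.1663.
df = n − 2 = 76.
One-sided p ≈ 0.1236, which is ≥ 0.02, so fail to reject H₀.
The data do not give significant evidence of a linear association between curing temperature and tensile strength.

t = -1.1663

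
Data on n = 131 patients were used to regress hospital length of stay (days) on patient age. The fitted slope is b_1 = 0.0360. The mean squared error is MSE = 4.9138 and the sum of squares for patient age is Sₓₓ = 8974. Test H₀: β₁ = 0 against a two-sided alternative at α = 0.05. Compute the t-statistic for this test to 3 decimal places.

SE(b_1) = √(MSE/Sₓₓ) = √(4.9138/8974) = 0.0234.
t = 0.0360 / 0.0234 = 1.538.
df = n − 2 = 129.
Two-sided p ≈ 0.1264, which is ≥ 0.05, so fail to reject H₀.
The data do not give significant evidence of an association between patient age and hospital length of stay.

t = 1.538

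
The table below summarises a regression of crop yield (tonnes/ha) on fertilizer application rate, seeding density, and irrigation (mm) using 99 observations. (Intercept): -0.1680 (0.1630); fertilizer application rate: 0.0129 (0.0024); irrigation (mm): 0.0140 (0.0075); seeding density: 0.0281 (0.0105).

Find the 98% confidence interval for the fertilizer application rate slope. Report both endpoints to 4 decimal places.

Read off: b = 0.0129, SE = 0.0024 for fertilizer application rate.
df = n − k − 1 = 99 − 3 − 1 = 95.
t* = t_{0.01, 95} = 2.366243.
Margin = t* × SE = 2.366243 × 0.0024 = 0.005679.
CI: 0.0129 ± 0.005679 → (0.0072, 0.0186).

(0.0072, 0.0186)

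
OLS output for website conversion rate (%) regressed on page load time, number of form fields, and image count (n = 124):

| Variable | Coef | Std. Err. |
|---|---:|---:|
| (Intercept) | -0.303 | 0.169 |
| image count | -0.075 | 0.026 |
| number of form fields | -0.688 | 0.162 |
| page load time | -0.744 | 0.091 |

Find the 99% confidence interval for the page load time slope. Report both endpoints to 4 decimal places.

(-0.9822, -0.5058)

Read off: b = -0.744, SE = 0.091 for page load time.
df = n − k − 1 = 124 − 3 − 1 = 120.
t* = t_{0.005, 120} = 2.617421.
Margin = t* × SE = 2.617421 × 0.091 = 0.238185.
CI: -0.744 ± 0.238185 → (-0.9822, -0.5058).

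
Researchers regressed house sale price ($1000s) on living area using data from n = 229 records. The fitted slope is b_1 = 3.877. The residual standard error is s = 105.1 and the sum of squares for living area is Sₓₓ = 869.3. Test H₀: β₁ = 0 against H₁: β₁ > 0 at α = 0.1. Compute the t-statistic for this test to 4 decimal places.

t = 1.0876

SE(b_1) = s/√Sₓₓ = 105.1/√869.3 = 3.56466.
t = 3.877 / 3.56466 = 1.0876.
df = n − 2 = 227.
One-sided p ≈ 0.1390, which is ≥ 0.1, so fail to reject H₀.
The data do not give significant evidence that the true slope on living area is positive.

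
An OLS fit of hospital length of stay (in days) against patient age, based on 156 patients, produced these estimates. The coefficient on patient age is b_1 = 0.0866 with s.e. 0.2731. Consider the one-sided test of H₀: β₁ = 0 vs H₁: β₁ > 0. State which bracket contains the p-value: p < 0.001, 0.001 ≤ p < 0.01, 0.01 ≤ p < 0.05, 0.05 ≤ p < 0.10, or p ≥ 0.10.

p ≥ 0.10

t = 0.0866 / 0.2731 = 0.317.
df = n − 2 = 156 − 2 = 154.
One-sided p = P(T_{154} > t) ≈ 0.3758.
So p ≥ 0.10.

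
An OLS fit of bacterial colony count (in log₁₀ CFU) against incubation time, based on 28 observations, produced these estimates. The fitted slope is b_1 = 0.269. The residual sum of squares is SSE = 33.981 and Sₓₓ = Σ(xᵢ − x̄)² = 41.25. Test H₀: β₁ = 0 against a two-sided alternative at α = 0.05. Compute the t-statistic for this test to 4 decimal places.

MSE = SSE/(n − 2) = 33.981/26 = 1.30696.
SE(b_1) = √(MSE/Sₓₓ) = √(1.30696/41.25) = 0.178.
t = 0.269 / 0.178 = 1.5112.
df = n − 2 = 26.
Two-sided p ≈ 0.1428, which is ≥ 0.05, so fail to reject H₀.
The data do not give significant evidence of an association between incubation time and bacterial colony count.

t = 1.5112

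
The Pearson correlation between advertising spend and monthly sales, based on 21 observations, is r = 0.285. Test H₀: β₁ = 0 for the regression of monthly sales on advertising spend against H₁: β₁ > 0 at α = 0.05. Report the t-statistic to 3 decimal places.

t = 1.296

t = r·√(n − 2)/√(1 − r²) = 0.285·√19/√0.918775 = 1.296.
df = n − 2 = 19.
One-sided p ≈ 0.1052, which is ≥ 0.05, so fail to reject H₀.
The data do not give significant evidence of a linear association between advertising spend and monthly sales.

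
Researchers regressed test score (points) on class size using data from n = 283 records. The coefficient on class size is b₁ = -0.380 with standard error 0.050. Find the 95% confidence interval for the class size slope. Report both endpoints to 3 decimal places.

(-0.478, -0.282)

df = n − 2 = 283 − 2 = 281.
t* = t_{0.025, 281} = 1.968442.
Margin = t* × SE = 1.968442 × 0.050 = 0.09842.
CI: -0.380 ± 0.09842 → (-0.478, -0.282).
With 95% confidence, each one-unit increase in class size is associated with a change of between -0.478 and -0.282 points in test score.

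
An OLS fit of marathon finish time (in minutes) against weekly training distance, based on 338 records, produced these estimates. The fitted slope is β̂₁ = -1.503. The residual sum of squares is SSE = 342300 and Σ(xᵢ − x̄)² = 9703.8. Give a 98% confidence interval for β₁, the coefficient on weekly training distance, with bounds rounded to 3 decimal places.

MSE = SSE/(n − 2) = 342300/336 = 1018.75.
SE(β̂₁) = √(MSE/Sₓₓ) = √(1018.75/9703.8) = 0.324013.
df = n − 2 = 336.
t* = t_{0.01, 336} = 2.337497.
Margin = t* × SE = 2.337497 × 0.324013 = 0.75738.
CI: -1.503 ± 0.75738 → (-2.260, -0.746).
With 98% confidence, each one-unit increase in weekly training distance is associated with a change of between -2.260 and -0.746 minutes in marathon finish time.

(-2.260, -0.746)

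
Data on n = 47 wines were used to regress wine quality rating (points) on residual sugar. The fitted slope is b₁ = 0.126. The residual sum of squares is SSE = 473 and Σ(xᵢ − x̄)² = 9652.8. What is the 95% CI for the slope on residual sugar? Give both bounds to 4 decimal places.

(0.0595, 0.1925)

MSE = SSE/(n − 2) = 473/45 = 10.5111.
SE(b₁) = √(MSE/Sₓₓ) = √(10.5111/9652.8) = 0.0329988.
df = n − 2 = 45.
t* = t_{0.025, 45} = 2.014103.
Margin = t* × SE = 2.014103 × 0.0329988 = 0.066463.
CI: 0.126 ± 0.066463 → (0.0595, 0.1925).
With 95% confidence, each one-unit increase in residual sugar is associated with a change of between 0.0595 and 0.1925 points in wine quality rating.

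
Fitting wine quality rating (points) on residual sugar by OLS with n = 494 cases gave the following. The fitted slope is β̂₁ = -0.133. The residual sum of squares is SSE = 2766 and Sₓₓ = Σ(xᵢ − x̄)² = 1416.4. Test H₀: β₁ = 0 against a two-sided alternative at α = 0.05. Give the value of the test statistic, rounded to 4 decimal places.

t = -2.1111

MSE = SSE/(n − 2) = 2766/492 = 5.62195.
SE(β̂₁) = √(MSE/Sₓₓ) = √(5.62195/1416.4) = 0.0630015.
t = -0.133 / 0.0630015 = -2.1111.
df = n − 2 = 492.
Two-sided p ≈ 0.0353, which is < 0.05, so reject H₀.
There is evidence that residual sugar is associated with wine quality rating.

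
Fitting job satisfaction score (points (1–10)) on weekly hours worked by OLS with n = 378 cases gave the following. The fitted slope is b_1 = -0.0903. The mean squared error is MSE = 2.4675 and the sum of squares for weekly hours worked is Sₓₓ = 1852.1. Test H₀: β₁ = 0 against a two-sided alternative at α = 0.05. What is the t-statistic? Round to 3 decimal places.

SE(b_1) = √(MSE/Sₓₓ) = √(2.4675/1852.1) = 0.0365003.
t = -0.0903 / 0.0365003 = -2.474.
df = n − 2 = 376.
Two-sided p ≈ 0.0138, which is < 0.05, so reject H₀.
There is evidence that weekly hours worked is associated with job satisfaction score.

t = -2.474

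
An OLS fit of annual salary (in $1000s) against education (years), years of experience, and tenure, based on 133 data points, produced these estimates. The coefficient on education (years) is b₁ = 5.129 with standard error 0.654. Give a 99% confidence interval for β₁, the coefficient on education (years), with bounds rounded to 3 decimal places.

df = n − k − 1 = 133 − 3 − 1 = 129.
t* = t_{0.005, 129} = 2.614479.
Margin = t* × SE = 2.614479 × 0.654 = 1.70987.
CI: 5.129 ± 1.70987 → (3.419, 6.839).
With 99% confidence, each one-unit increase in education (years) is associated with a change of between 3.419 and 6.839 $1000s in annual salary, holding the other predictors fixed.

(3.419, 6.839)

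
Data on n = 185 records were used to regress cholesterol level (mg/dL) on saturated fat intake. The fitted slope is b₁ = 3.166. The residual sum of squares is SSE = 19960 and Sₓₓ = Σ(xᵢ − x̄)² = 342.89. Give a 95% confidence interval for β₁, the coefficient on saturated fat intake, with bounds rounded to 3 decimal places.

(2.053, 4.279)

MSE = SSE/(n − 2) = 19960/183 = 109.071.
SE(b₁) = √(MSE/Sₓₓ) = √(109.071/342.89) = 0.563998.
df = n − 2 = 183.
t* = t_{0.025, 183} = 1.973012.
Margin = t* × SE = 1.973012 × 0.563998 = 1.11277.
CI: 3.166 ± 1.11277 → (2.053, 4.279).
With 95% confidence, each one-unit increase in saturated fat intake is associated with a change of between 2.053 and 4.279 mg/dL in cholesterol level.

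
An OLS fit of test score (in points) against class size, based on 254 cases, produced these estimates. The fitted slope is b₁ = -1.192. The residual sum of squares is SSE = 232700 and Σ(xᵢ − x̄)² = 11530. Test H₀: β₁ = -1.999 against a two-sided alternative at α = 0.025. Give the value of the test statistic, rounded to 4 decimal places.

MSE = SSE/(n − 2) = 232700/252 = 923.413.
SE(b₁) = √(MSE/Sₓₓ) = √(923.413/11530) = 0.282998.
t = (-1.192 − (-1.999)) / 0.282998 = 2.8516.
df = n − 2 = 252.
Two-sided p ≈ 0.0047, which is < 0.025, so reject H₀.
There is evidence that the true slope on class size differs from -1.999 points per unit.

t = 2.8516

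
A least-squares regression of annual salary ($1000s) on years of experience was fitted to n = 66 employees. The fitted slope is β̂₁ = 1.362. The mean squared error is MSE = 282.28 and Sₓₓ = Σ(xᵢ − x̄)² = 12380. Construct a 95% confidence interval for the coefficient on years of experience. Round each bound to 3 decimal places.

SE(β̂₁) = √(MSE/Sₓₓ) = √(282.28/12380) = 0.151001.
df = n − 2 = 64.
t* = t_{0.025, 64} = 1.99773.
Margin = t* × SE = 1.99773 × 0.151001 = 0.30166.
CI: 1.362 ± 0.30166 → (1.060, 1.664).
With 95% confidence, each one-unit increase in years of experience is associated with a change of between 1.060 and 1.664 $1000s in annual salary.

(1.060, 1.664)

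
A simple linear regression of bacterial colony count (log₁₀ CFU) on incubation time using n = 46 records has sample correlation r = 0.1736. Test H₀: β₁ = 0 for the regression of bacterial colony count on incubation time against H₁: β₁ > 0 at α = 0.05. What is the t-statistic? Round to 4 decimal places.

t = 1.1693

t = r·√(n − 2)/√(1 − r²) = 0.1736·√44/√0.969863 = 1.1693.
df = n − 2 = 44.
One-sided p ≈ 0.1243, which is ≥ 0.05, so fail to reject H₀.
The data do not give significant evidence of a linear association between incubation time and bacterial colony count.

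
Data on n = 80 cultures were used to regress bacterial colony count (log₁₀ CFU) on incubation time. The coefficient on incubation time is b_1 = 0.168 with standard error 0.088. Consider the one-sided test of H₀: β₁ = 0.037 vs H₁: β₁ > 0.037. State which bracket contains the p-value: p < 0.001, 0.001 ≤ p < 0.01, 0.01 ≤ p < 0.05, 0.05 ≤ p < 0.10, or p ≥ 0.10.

t = (0.168 − 0.037) / 0.088 = 1.489.
df = n − 2 = 80 − 2 = 78.
One-sided p = P(T_{78} > t) ≈ 0.0703.
So 0.05 ≤ p < 0.10.

0.05 ≤ p < 0.10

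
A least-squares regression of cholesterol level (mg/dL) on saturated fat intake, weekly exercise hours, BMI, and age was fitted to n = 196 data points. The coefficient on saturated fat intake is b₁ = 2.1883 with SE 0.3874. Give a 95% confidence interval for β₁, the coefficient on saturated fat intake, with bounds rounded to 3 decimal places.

df = n − k − 1 = 196 − 4 − 1 = 191.
t* = t_{0.025, 191} = 1.972462.
Margin = t* × SE = 1.972462 × 0.3874 = 0.76413.
CI: 2.1883 ± 0.76413 → (1.424, 2.952).
With 95% confidence, each one-unit increase in saturated fat intake is associated with a change of between 1.424 and 2.952 mg/dL in cholesterol level, holding the other predictors fixed.

(1.424, 2.952)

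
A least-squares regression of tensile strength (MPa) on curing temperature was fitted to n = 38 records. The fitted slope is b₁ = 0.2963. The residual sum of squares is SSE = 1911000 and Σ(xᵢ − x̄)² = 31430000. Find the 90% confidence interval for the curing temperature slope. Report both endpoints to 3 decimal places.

MSE = SSE/(n − 2) = 1911000/36 = 53083.3.
SE(b₁) = √(MSE/Sₓₓ) = √(53083.3/31430000) = 0.0410967.
df = n − 2 = 36.
t* = t_{0.05, 36} = 1.688298.
Margin = t* × SE = 1.688298 × 0.0410967 = 0.06938.
CI: 0.2963 ± 0.06938 → (0.227, 0.366).
With 90% confidence, each one-unit increase in curing temperature is associated with a change of between 0.227 and 0.366 MPa in tensile strength.

(0.227, 0.366)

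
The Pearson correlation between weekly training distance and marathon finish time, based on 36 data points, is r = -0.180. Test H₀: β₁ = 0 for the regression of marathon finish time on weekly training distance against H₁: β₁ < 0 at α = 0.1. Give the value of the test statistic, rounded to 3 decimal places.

t = r·√(n − 2)/√(1 − r²) = -0.180·√34/√0.9676 = -1.067.
df = n − 2 = 34.
One-sided p ≈ 0.1467, which is ≥ 0.1, so fail to reject H₀.
The data do not give significant evidence of a linear association between weekly training distance and marathon finish time.

t = -1.067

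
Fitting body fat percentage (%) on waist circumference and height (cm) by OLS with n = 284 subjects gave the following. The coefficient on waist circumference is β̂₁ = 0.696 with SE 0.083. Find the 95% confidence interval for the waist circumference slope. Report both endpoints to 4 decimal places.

df = n − k − 1 = 284 − 2 − 1 = 281.
t* = t_{0.025, 281} = 1.968442.
Margin = t* × SE = 1.968442 × 0.083 = 0.163381.
CI: 0.696 ± 0.163381 → (0.5326, 0.8594).
With 95% confidence, each one-unit increase in waist circumference is associated with a change of between 0.5326 and 0.8594 % in body fat percentage, holding the other predictors fixed.

(0.5326, 0.8594)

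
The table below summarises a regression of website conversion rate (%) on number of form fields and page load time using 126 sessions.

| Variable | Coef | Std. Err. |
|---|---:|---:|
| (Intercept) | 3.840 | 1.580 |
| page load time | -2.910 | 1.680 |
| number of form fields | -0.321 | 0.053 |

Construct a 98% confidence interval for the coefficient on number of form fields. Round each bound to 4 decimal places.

Read off: b = -0.321, SE = 0.053 for number of form fields.
df = n − k − 1 = 126 − 2 − 1 = 123.
t* = t_{0.01, 123} = 2.357047.
Margin = t* × SE = 2.357047 × 0.053 = 0.124924.
CI: -0.321 ± 0.124924 → (-0.4459, -0.1961).

(-0.4459, -0.1961)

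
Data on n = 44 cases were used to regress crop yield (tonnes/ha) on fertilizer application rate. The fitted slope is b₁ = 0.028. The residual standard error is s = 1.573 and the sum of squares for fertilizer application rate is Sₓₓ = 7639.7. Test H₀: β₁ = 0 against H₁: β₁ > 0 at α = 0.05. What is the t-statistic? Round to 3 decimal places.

SE(b₁) = s/√Sₓₓ = 1.573/√7639.7 = 0.0179966.
t = 0.028 / 0.0179966 = 1.556.
df = n − 2 = 42.
One-sided p ≈ 0.0636, which is ≥ 0.05, so fail to reject H₀.
The data do not give significant evidence that the true slope on fertilizer application rate is positive.

t = 1.556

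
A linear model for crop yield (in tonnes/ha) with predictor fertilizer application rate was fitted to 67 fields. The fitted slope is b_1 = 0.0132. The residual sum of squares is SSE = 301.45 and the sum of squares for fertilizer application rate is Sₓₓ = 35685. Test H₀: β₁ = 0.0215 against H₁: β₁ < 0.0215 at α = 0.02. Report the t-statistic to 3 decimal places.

t = -0.728

MSE = SSE/(n − 2) = 301.45/65 = 4.63769.
SE(b_1) = √(MSE/Sₓₓ) = √(4.63769/35685) = 0.0114001.
t = (0.0132 − 0.0215) / 0.0114001 = -0.728.
df = n − 2 = 65.
One-sided p ≈ 0.2346, which is ≥ 0.02, so fail to reject H₀.
The data do not give significant evidence that the true slope on fertilizer application rate is below 0.0215 tonnes/ha per unit.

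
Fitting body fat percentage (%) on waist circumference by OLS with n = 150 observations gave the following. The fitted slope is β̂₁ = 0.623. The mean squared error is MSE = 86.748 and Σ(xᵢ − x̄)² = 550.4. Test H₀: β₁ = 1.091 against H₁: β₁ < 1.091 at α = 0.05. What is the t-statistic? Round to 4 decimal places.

t = -1.1788

SE(β̂₁) = √(MSE/Sₓₓ) = √(86.748/550.4) = 0.397.
t = (0.623 − 1.091) / 0.397 = -1.1788.
df = n − 2 = 148.
One-sided p ≈ 0.1202, which is ≥ 0.05, so fail to reject H₀.
The data do not give significant evidence that the true slope on waist circumference is below 1.091 % per unit.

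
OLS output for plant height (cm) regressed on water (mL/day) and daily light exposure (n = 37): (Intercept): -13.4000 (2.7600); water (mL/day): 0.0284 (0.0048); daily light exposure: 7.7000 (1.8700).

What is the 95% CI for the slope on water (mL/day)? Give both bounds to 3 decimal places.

(0.019, 0.038)

Read off: b = 0.0284, SE = 0.0048 for water (mL/day).
df = n − k − 1 = 37 − 2 − 1 = 34.
t* = t_{0.025, 34} = 2.032245.
Margin = t* × SE = 2.032245 × 0.0048 = 0.00975.
CI: 0.0284 ± 0.00975 → (0.019, 0.038).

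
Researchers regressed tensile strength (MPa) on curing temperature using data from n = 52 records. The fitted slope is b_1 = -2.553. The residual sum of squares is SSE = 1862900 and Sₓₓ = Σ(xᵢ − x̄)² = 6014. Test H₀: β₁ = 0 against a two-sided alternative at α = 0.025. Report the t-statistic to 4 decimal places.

MSE = SSE/(n − 2) = 1862900/50 = 37258.
SE(b_1) = √(MSE/Sₓₓ) = √(37258/6014) = 2.48902.
t = -2.553 / 2.48902 = -1.0257.
df = n − 2 = 50.
Two-sided p ≈ 0.3100, which is ≥ 0.025, so fail to reject H₀.
The data do not give significant evidence of an association between curing temperature and tensile strength.

t = -1.0257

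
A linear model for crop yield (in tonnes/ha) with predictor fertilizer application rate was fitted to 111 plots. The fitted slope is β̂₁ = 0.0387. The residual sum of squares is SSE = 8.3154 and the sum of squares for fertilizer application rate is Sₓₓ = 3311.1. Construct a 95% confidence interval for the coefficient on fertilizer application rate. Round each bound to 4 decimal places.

(0.0292, 0.0482)

MSE = SSE/(n − 2) = 8.3154/109 = 0.0762881.
SE(β̂₁) = √(MSE/Sₓₓ) = √(0.0762881/3311.1) = 0.00480001.
df = n − 2 = 109.
t* = t_{0.025, 109} = 1.981967.
Margin = t* × SE = 1.981967 × 0.00480001 = 0.009513.
CI: 0.0387 ± 0.009513 → (0.0292, 0.0482).
With 95% confidence, each one-unit increase in fertilizer application rate is associated with a change of between 0.0292 and 0.0482 tonnes/ha in crop yield.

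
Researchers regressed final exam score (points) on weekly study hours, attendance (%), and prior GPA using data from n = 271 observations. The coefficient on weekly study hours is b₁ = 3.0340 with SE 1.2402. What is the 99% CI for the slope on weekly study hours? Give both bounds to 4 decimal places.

df = n − k − 1 = 271 − 3 − 1 = 267.
t* = t_{0.005, 267} = 2.594368.
Margin = t* × SE = 2.594368 × 1.2402 = 3.217535.
CI: 3.0340 ± 3.217535 → (-0.1835, 6.2515).
With 99% confidence, each one-unit increase in weekly study hours is associated with a change of between -0.1835 and 6.2515 points in final exam score, holding the other predictors fixed.

(-0.1835, 6.2515)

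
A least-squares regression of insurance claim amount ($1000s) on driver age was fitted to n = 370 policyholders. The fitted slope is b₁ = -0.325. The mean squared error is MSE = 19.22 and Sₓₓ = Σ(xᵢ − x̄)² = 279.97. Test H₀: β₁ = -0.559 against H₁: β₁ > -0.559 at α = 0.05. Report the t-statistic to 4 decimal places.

t = 0.8931

SE(b₁) = √(MSE/Sₓₓ) = √(19.22/279.97) = 0.262012.
t = (-0.325 − (-0.559)) / 0.262012 = 0.8931.
df = n − 2 = 368.
One-sided p ≈ 0.1862, which is ≥ 0.05, so fail to reject H₀.
The data do not give significant evidence that the true slope on driver age exceeds -0.559 $1000s per unit.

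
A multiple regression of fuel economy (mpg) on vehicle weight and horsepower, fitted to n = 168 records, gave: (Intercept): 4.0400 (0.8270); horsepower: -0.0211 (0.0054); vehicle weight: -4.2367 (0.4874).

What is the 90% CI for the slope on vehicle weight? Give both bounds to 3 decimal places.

(-5.043, -3.430)

Read off: b = -4.2367, SE = 0.4874 for vehicle weight.
df = n − k − 1 = 168 − 2 − 1 = 165.
t* = t_{0.05, 165} = 1.654141.
Margin = t* × SE = 1.654141 × 0.4874 = 0.80623.
CI: -4.2367 ± 0.80623 → (-5.043, -3.430).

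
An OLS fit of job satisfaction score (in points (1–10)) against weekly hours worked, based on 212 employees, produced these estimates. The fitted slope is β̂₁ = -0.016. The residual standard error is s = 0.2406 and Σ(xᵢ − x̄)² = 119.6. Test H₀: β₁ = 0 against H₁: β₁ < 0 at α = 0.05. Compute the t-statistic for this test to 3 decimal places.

SE(β̂₁) = s/√Sₓₓ = 0.2406/√119.6 = 0.0220004.
t = -0.016 / 0.0220004 = -0.727.
df = n − 2 = 210.
One-sided p ≈ 0.2339, which is ≥ 0.05, so fail to reject H₀.
The data do not give significant evidence that the true slope on weekly hours worked is negative.

t = -0.727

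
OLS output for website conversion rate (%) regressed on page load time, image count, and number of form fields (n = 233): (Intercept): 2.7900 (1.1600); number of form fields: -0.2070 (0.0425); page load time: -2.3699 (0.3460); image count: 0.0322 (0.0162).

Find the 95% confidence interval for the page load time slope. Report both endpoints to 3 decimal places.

(-3.052, -1.688)

Read off: b = -2.3699, SE = 0.3460 for page load time.
df = n − k − 1 = 233 − 3 − 1 = 229.
t* = t_{0.025, 229} = 1.970377.
Margin = t* × SE = 1.970377 × 0.3460 = 0.68175.
CI: -2.3699 ± 0.68175 → (-3.052, -1.688).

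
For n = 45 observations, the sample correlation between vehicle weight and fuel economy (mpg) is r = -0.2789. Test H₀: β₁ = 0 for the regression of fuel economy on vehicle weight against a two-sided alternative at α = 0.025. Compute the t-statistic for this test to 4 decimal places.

t = -1.9044

t = r·√(n − 2)/√(1 − r²) = -0.2789·√43/√0.922215 = -1.9044.
df = n − 2 = 43.
Two-sided p ≈ 0.0636, which is ≥ 0.025, so fail to reject H₀.
The data do not give significant evidence of a linear association between vehicle weight and fuel economy.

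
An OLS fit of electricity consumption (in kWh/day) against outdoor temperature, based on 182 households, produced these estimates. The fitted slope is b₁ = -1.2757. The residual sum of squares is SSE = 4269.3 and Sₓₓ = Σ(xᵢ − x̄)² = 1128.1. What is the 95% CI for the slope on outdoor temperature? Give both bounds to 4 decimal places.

MSE = SSE/(n − 2) = 4269.3/180 = 23.7183.
SE(b₁) = √(MSE/Sₓₓ) = √(23.7183/1128.1) = 0.145.
df = n − 2 = 180.
t* = t_{0.025, 180} = 1.973231.
Margin = t* × SE = 1.973231 × 0.145 = 0.286119.
CI: -1.2757 ± 0.286119 → (-1.5618, -0.9896).
With 95% confidence, each one-unit increase in outdoor temperature is associated with a change of between -1.5618 and -0.9896 kWh/day in electricity consumption.

(-1.5618, -0.9896)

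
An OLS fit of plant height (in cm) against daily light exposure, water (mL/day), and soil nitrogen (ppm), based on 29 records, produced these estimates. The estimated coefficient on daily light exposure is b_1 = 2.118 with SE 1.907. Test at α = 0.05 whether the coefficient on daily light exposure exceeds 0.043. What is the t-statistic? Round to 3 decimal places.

t = 1.088

H₀: β₁ = 0.043 vs H₁: β₁ > 0.043.
t = (b_1 − β₁⁰)/SE = (2.118 − 0.043) / 1.907 = 1.088.
df = n − k − 1 = 29 − 3 − 1 = 25.
One-sided p ≈ 0.1435, which is ≥ 0.05, so fail to reject H₀.
The data do not give significant evidence that the true slope on daily light exposure exceeds 0.043 cm per unit, holding the other predictors fixed.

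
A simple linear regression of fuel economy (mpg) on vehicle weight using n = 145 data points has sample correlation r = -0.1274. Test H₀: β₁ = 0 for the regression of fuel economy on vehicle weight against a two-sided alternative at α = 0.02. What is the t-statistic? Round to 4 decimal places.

t = r·√(n − 2)/√(1 − r²) = -0.1274·√143/√0.983769 = -1.5360.
df = n − 2 = 143.
Two-sided p ≈ 0.1267, which is ≥ 0.02, so fail to reject H₀.
The data do not give significant evidence of a linear association between vehicle weight and fuel economy.

t = -1.5360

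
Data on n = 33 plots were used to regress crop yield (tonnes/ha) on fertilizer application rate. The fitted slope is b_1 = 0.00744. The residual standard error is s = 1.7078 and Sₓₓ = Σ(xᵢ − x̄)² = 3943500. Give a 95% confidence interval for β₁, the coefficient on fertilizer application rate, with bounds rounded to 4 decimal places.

(0.0057, 0.0092)

SE(b_1) = s/√Sₓₓ = 1.7078/√3943500 = 0.000859995.
df = n − 2 = 31.
t* = t_{0.025, 31} = 2.039513.
Margin = t* × SE = 2.039513 × 0.000859995 = 0.001754.
CI: 0.00744 ± 0.001754 → (0.0057, 0.0092).
With 95% confidence, each one-unit increase in fertilizer application rate is associated with a change of between 0.0057 and 0.0092 tonnes/ha in crop yield.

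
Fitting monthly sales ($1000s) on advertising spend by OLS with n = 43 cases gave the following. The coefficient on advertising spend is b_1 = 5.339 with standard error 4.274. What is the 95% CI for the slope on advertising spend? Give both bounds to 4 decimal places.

df = n − 2 = 43 − 2 = 41.
t* = t_{0.025, 41} = 2.019541.
Margin = t* × SE = 2.019541 × 4.274 = 8.631518.
CI: 5.339 ± 8.631518 → (-3.2925, 13.9705).
With 95% confidence, each one-unit increase in advertising spend is associated with a change of between -3.2925 and 13.9705 $1000s in monthly sales.

(-3.2925, 13.9705)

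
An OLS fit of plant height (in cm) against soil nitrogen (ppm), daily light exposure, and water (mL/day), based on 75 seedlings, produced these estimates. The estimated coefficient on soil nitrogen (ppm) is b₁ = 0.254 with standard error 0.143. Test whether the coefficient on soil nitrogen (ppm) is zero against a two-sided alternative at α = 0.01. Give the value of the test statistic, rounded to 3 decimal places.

H₀: β₁ = 0 vs H₁: β₁ ≠ 0.
t = (b₁ − β₁⁰)/SE = 0.254 / 0.143 = 1.776.
df = n − k − 1 = 75 − 3 − 1 = 71.
Two-sided p ≈ 0.0800, which is ≥ 0.01, so fail to reject H₀.
The data do not give significant evidence of an association between soil nitrogen (ppm) and plant height, after adjusting for the other predictors.

t = 1.776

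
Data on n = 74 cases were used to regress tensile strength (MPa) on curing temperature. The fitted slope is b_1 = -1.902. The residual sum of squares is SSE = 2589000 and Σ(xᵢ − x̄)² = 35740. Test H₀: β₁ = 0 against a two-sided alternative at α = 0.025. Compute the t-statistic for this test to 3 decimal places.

t = -1.896

MSE = SSE/(n − 2) = 2589000/72 = 35958.3.
SE(b_1) = √(MSE/Sₓₓ) = √(35958.3/35740) = 1.00305.
t = -1.902 / 1.00305 = -1.896.
df = n − 2 = 72.
Two-sided p ≈ 0.0619, which is ≥ 0.025, so fail to reject H₀.
The data do not give significant evidence of an association between curing temperature and tensile strength.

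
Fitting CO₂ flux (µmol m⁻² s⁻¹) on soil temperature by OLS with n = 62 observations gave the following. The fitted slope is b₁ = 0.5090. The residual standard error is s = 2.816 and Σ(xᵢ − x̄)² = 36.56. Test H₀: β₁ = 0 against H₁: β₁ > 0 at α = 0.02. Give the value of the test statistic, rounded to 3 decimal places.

SE(b₁) = s/√Sₓₓ = 2.816/√36.56 = 0.465725.
t = 0.5090 / 0.465725 = 1.093.
df = n − 2 = 60.
One-sided p ≈ 0.1394, which is ≥ 0.02, so fail to reject H₀.
The data do not give significant evidence that the true slope on soil temperature is positive.

t = 1.093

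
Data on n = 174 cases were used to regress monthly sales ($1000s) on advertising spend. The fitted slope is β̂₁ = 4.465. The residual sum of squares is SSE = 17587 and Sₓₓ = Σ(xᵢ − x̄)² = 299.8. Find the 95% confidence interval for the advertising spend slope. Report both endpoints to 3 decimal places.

MSE = SSE/(n − 2) = 17587/172 = 102.25.
SE(β̂₁) = √(MSE/Sₓₓ) = √(102.25/299.8) = 0.584004.
df = n − 2 = 172.
t* = t_{0.025, 172} = 1.973852.
Margin = t* × SE = 1.973852 × 0.584004 = 1.15274.
CI: 4.465 ± 1.15274 → (3.312, 5.618).
With 95% confidence, each one-unit increase in advertising spend is associated with a change of between 3.312 and 5.618 $1000s in monthly sales.

(3.312, 5.618)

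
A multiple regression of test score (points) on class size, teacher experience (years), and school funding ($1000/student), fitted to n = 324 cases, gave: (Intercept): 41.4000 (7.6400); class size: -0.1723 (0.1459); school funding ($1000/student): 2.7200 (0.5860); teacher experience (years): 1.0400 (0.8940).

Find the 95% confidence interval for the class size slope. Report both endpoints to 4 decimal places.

(-0.4593, 0.1147)

Read off: b = -0.1723, SE = 0.1459 for class size.
df = n − k − 1 = 324 − 3 − 1 = 320.
t* = t_{0.025, 320} = 1.967405.
Margin = t* × SE = 1.967405 × 0.1459 = 0.287044.
CI: -0.1723 ± 0.287044 → (-0.4593, 0.1147).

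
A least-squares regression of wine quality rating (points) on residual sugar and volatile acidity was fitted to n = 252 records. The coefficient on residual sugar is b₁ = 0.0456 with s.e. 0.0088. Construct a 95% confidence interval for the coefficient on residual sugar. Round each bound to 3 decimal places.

(0.028, 0.063)

df = n − k − 1 = 252 − 2 − 1 = 249.
t* = t_{0.025, 249} = 1.969537.
Margin = t* × SE = 1.969537 × 0.0088 = 0.01733.
CI: 0.0456 ± 0.01733 → (0.028, 0.063).
With 95% confidence, each one-unit increase in residual sugar is associated with a change of between 0.028 and 0.063 points in wine quality rating, holding the other predictors fixed.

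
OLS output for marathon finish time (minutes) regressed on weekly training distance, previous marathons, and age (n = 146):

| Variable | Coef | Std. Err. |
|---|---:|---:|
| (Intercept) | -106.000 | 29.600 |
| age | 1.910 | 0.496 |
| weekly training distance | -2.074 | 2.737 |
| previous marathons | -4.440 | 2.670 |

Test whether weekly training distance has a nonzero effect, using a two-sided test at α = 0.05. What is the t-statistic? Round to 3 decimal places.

t = -0.758

Read off: b = -2.074, SE = 2.737 for weekly training distance.
H₀: β₁ = 0 vs H₁: β₁ ≠ 0.
t = -2.074 / 2.737 = -0.758.
df = n − k − 1 = 146 − 3 − 1 = 142.
Two-sided p ≈ 0.4498, which is ≥ 0.05, so fail to reject H₀.
The data do not give significant evidence of an association between weekly training distance and marathon finish time, after adjusting for the other predictors.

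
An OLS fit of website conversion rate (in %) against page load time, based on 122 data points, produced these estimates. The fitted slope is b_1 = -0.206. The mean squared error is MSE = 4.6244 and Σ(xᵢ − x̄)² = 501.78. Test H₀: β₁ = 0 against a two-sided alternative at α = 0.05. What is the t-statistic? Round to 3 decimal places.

SE(b_1) = √(MSE/Sₓₓ) = √(4.6244/501.78) = 0.096.
t = -0.206 / 0.096 = -2.146.
df = n − 2 = 120.
Two-sided p ≈ 0.0339, which is < 0.05, so reject H₀.
There is evidence that page load time is associated with website conversion rate.

t = -2.146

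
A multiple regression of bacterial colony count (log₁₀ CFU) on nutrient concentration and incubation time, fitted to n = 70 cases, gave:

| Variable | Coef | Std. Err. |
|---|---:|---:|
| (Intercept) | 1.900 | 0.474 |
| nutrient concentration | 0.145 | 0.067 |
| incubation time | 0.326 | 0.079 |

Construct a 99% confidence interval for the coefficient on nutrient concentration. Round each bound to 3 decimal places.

(-0.033, 0.323)

Read off: b = 0.145, SE = 0.067 for nutrient concentration.
df = n − k − 1 = 70 − 2 − 1 = 67.
t* = t_{0.005, 67} = 2.65122.
Margin = t* × SE = 2.65122 × 0.067 = 0.17763.
CI: 0.145 ± 0.17763 → (-0.033, 0.323).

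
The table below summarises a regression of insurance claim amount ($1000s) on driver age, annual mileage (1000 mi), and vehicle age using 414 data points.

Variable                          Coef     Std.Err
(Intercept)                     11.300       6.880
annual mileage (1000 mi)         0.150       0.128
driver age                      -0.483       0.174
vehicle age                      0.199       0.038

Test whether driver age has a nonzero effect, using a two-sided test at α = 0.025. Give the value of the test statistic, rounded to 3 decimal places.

t = -2.776

Read off: b = -0.483, SE = 0.174 for driver age.
H₀: β₁ = 0 vs H₁: β₁ ≠ 0.
t = -0.483 / 0.174 = -2.776.
df = n − k − 1 = 414 − 3 − 1 = 410.
Two-sided p ≈ 0.0058, which is < 0.025, so reject H₀.
There is evidence that driver age is associated with insurance claim amount, holding the other predictors fixed.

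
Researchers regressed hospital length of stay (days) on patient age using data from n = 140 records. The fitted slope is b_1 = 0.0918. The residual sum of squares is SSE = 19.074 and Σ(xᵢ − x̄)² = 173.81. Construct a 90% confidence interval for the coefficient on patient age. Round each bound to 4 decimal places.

(0.0451, 0.1385)

MSE = SSE/(n − 2) = 19.074/138 = 0.138217.
SE(b_1) = √(MSE/Sₓₓ) = √(0.138217/173.81) = 0.0281997.
df = n − 2 = 138.
t* = t_{0.05, 138} = 1.65597.
Margin = t* × SE = 1.65597 × 0.0281997 = 0.046698.
CI: 0.0918 ± 0.046698 → (0.0451, 0.1385).
With 90% confidence, each one-unit increase in patient age is associated with a change of between 0.0451 and 0.1385 days in hospital length of stay.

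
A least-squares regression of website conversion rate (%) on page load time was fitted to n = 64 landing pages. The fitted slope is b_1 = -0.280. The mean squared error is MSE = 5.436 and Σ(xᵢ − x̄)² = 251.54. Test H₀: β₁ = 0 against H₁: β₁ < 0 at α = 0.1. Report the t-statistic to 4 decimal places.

t = -1.9047

SE(b_1) = √(MSE/Sₓₓ) = √(5.436/251.54) = 0.147006.
t = -0.280 / 0.147006 = -1.9047.
df = n − 2 = 62.
One-sided p ≈ 0.0307, which is < 0.1, so reject H₀.
There is evidence that the true slope on page load time is negative.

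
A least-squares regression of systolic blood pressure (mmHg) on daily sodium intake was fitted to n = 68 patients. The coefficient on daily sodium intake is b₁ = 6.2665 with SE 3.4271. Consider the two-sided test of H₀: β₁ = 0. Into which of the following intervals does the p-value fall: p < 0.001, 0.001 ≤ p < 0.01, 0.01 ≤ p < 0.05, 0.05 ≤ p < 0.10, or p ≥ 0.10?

0.05 ≤ p < 0.10

t = 6.2665 / 3.4271 = 1.829.
df = n − 2 = 68 − 2 = 66.
Two-sided p = 2·P(T_{66} > |t|) ≈ 0.0720.
So 0.05 ≤ p < 0.10.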